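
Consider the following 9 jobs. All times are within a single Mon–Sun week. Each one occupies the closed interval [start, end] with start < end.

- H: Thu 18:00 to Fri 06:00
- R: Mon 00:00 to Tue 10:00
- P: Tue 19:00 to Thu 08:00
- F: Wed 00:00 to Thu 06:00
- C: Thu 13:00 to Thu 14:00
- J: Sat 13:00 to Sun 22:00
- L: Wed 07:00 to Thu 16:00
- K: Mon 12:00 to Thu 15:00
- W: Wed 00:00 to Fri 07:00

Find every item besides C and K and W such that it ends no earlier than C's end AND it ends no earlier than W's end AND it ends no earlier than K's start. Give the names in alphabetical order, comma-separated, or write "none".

J

Conditions: its end is no earlier than C's end (X.end >= Thu 14:00) AND its end is no earlier than W's end (X.end >= Fri 07:00) AND its end is no earlier than K's start (X.end >= Mon 12:00).
F: end Thu 06:00 >= Thu 14:00? ✗; end Thu 06:00 >= Fri 07:00? ✗; end Thu 06:00 >= Mon 12:00? ✓ → no.
H: end Fri 06:00 >= Thu 14:00? ✓; end Fri 06:00 >= Fri 07:00? ✗; end Fri 06:00 >= Mon 12:00? ✓ → no.
J: end Sun 22:00 >= Thu 14:00? ✓; end Sun 22:00 >= Fri 07:00? ✓; end Sun 22:00 >= Mon 12:00? ✓ → yes.
L: end Thu 16:00 >= Thu 14:00? ✓; end Thu 16:00 >= Fri 07:00? ✗; end Thu 16:00 >= Mon 12:00? ✓ → no.
P: end Thu 08:00 >= Thu 14:00? ✗; end Thu 08:00 >= Fri 07:00? ✗; end Thu 08:00 >= Mon 12:00? ✓ → no.
R: end Tue 10:00 >= Thu 14:00? ✗; end Tue 10:00 >= Fri 07:00? ✗; end Tue 10:00 >= Mon 12:00? ✓ → no.
Result: J.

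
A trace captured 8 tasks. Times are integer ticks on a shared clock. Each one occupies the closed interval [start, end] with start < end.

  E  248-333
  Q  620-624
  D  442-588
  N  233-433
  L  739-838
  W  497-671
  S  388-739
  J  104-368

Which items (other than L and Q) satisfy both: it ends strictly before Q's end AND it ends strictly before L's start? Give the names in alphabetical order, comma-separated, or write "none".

D, E, J, N

Conditions: its end is strictly before Q's end (X.end < 624) AND its end is strictly before L's start (X.end < 739).
D: end 588 < 624? ✓; end 588 < 739? ✓ → yes.
E: end 333 < 624? ✓; end 333 < 739? ✓ → yes.
J: end 368 < 624? ✓; end 368 < 739? ✓ → yes.
N: end 433 < 624? ✓; end 433 < 739? ✓ → yes.
S: end 739 < 624? ✗; end 739 < 739? ✗ → no.
W: end 671 < 624? ✗; end 671 < 739? ✓ → no.
Result: D, E, J, N.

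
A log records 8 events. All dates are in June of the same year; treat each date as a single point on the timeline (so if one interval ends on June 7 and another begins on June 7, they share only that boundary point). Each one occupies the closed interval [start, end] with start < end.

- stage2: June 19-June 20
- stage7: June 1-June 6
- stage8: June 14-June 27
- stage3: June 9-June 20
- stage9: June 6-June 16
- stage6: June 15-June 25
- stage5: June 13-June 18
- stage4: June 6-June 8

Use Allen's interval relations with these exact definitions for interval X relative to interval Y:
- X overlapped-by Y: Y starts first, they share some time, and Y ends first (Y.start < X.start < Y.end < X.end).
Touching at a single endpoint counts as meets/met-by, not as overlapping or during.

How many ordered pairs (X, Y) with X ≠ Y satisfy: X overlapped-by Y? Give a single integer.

Checking all 56 ordered pairs for relation 'overlapped-by'; matching pairs in alphabetical order:
(stage3, stage9): stage3 overlapped-by stage9 ✓
(stage5, stage9): stage5 overlapped-by stage9 ✓
(stage6, stage3): stage6 overlapped-by stage3 ✓
(stage6, stage5): stage6 overlapped-by stage5 ✓
(stage6, stage9): stage6 overlapped-by stage9 ✓
(stage8, stage3): stage8 overlapped-by stage3 ✓
(stage8, stage5): stage8 overlapped-by stage5 ✓
(stage8, stage9): stage8 overlapped-by stage9 ✓
Count: 8.

8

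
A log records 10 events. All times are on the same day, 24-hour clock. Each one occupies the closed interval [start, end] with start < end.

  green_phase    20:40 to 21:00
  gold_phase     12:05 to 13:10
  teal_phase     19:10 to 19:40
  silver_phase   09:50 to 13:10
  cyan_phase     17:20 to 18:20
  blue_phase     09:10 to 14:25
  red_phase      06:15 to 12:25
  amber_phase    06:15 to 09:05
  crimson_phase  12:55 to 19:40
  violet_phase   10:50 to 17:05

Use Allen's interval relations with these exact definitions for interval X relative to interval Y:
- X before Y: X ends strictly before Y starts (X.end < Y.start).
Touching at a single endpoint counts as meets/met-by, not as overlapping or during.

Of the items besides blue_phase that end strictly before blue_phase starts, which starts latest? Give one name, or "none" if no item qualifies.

amber_phase

Target blue_phase = [09:10, 14:25].
amber_phase [06:15, 09:05] → before → candidate.
crimson_phase [12:55, 19:40] → overlapped-by → excluded.
cyan_phase [17:20, 18:20] → after → excluded.
gold_phase [12:05, 13:10] → during → excluded.
green_phase [20:40, 21:00] → after → excluded.
red_phase [06:15, 12:25] → overlaps → excluded.
silver_phase [09:50, 13:10] → during → excluded.
teal_phase [19:10, 19:40] → after → excluded.
violet_phase [10:50, 17:05] → overlapped-by → excluded.
Among candidates, latest start is 06:15 → amber_phase.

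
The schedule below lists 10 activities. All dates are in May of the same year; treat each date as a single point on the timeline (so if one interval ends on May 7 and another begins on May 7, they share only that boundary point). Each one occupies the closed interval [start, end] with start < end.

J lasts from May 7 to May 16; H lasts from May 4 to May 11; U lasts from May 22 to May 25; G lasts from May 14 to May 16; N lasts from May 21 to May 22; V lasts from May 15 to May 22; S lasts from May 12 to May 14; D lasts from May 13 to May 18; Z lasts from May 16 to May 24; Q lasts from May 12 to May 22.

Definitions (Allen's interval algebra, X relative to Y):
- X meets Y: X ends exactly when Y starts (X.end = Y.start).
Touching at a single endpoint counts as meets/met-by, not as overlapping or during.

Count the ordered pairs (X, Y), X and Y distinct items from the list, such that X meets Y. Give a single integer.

Checking all 90 ordered pairs for relation 'meets'; matching pairs in alphabetical order:
(G, Z): G meets Z ✓
(J, Z): J meets Z ✓
(N, U): N meets U ✓
(Q, U): Q meets U ✓
(S, G): S meets G ✓
(V, U): V meets U ✓
Count: 6.

6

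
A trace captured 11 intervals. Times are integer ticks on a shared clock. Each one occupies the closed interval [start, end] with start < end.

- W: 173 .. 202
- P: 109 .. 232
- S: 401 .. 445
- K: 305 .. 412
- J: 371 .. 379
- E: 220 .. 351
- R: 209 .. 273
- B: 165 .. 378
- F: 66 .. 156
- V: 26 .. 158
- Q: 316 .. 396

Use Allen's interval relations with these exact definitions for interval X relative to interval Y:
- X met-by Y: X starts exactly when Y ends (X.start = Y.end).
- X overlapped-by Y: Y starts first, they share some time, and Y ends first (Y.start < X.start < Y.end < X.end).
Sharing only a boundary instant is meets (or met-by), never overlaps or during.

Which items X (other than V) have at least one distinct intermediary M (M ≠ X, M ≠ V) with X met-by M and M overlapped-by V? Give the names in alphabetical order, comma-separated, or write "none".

Target V = [26, 158].
Intermediaries M with M overlapped-by V: P.
Via P — items with X met-by P: none.
Union: none.

none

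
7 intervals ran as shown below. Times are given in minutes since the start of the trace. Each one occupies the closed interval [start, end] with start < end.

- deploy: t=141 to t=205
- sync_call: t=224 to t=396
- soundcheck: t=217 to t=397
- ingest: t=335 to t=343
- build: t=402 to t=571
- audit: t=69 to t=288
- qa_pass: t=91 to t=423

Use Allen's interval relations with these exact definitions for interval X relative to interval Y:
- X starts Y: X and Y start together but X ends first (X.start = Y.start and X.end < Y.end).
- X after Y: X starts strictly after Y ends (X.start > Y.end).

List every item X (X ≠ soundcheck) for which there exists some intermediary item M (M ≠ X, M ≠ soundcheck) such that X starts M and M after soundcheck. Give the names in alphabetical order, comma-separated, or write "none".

Target soundcheck = [t=217, t=397].
Intermediaries M with M after soundcheck: build.
Via build — items with X starts build: none.
Union: none.

none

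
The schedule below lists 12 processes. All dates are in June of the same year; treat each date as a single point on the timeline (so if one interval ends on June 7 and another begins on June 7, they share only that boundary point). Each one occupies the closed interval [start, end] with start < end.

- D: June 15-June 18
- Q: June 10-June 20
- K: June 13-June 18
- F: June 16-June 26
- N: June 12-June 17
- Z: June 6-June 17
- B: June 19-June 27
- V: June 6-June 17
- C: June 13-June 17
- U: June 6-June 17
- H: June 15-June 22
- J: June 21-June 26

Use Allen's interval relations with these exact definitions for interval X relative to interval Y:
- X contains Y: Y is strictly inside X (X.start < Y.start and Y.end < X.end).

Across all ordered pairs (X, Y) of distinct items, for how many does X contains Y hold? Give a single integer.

5

Checking all 132 ordered pairs for relation 'contains'; matching pairs in alphabetical order:
(B, J): B contains J ✓
(Q, C): Q contains C ✓
(Q, D): Q contains D ✓
(Q, K): Q contains K ✓
(Q, N): Q contains N ✓
Count: 5.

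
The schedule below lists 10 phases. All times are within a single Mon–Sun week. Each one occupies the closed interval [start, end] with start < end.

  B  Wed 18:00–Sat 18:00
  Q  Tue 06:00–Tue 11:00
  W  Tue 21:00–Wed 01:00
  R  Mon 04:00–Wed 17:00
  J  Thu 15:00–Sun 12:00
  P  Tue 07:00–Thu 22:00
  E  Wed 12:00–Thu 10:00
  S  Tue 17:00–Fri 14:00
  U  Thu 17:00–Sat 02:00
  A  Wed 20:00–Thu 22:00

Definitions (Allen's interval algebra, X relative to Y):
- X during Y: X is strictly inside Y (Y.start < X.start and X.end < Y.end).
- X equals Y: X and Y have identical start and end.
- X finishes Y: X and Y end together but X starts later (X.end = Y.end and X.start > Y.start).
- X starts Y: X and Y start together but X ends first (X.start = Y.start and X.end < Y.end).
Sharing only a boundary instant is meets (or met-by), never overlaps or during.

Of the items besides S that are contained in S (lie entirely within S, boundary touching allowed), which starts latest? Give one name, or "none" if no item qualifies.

Target S = [Tue 17:00, Fri 14:00].
A [Wed 20:00, Thu 22:00] → during → candidate.
B [Wed 18:00, Sat 18:00] → overlapped-by → excluded.
E [Wed 12:00, Thu 10:00] → during → candidate.
J [Thu 15:00, Sun 12:00] → overlapped-by → excluded.
P [Tue 07:00, Thu 22:00] → overlaps → excluded.
Q [Tue 06:00, Tue 11:00] → before → excluded.
R [Mon 04:00, Wed 17:00] → overlaps → excluded.
U [Thu 17:00, Sat 02:00] → overlapped-by → excluded.
W [Tue 21:00, Wed 01:00] → during → candidate.
Among candidates, latest start is Wed 20:00 → A.

A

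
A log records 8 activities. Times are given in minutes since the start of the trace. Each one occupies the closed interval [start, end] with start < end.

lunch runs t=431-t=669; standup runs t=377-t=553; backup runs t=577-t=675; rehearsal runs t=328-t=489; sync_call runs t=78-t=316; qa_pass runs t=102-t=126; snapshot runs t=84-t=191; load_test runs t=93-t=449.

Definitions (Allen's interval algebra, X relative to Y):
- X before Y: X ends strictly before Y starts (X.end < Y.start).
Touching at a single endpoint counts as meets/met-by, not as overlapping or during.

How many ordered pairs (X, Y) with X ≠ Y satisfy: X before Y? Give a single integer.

15

Checking all 56 ordered pairs for relation 'before'; matching pairs in alphabetical order:
(load_test, backup): load_test before backup ✓
(qa_pass, backup): qa_pass before backup ✓
(qa_pass, lunch): qa_pass before lunch ✓
(qa_pass, rehearsal): qa_pass before rehearsal ✓
(qa_pass, standup): qa_pass before standup ✓
(rehearsal, backup): rehearsal before backup ✓
(snapshot, backup): snapshot before backup ✓
(snapshot, lunch): snapshot before lunch ✓
(snapshot, rehearsal): snapshot before rehearsal ✓
(snapshot, standup): snapshot before standup ✓
(standup, backup): standup before backup ✓
(sync_call, backup): sync_call before backup ✓
(sync_call, lunch): sync_call before lunch ✓
(sync_call, rehearsal): sync_call before rehearsal ✓
(sync_call, standup): sync_call before standup ✓
Count: 15.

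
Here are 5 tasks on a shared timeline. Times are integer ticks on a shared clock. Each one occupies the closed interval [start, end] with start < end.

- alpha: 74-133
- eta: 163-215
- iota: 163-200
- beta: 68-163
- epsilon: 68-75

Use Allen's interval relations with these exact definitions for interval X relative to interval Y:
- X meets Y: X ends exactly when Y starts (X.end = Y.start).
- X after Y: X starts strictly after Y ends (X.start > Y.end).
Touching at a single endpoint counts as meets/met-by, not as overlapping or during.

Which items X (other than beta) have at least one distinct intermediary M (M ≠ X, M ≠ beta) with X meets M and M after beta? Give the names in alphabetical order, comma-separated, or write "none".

none

Target beta = [68, 163].
Intermediaries M with M after beta: none.
Union: none.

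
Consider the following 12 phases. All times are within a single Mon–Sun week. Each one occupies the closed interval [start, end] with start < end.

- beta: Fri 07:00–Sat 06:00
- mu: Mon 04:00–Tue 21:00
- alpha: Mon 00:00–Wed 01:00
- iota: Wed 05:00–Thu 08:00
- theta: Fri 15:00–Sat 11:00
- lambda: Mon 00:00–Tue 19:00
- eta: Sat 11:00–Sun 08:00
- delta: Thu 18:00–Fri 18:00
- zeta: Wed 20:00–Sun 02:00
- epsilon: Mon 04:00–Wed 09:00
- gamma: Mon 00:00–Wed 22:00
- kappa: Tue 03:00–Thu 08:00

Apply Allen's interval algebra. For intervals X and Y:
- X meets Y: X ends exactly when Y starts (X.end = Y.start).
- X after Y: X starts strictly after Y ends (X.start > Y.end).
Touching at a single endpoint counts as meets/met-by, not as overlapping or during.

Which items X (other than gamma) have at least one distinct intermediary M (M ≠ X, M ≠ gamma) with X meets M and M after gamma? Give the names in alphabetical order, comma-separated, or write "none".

theta

Target gamma = [Mon 00:00, Wed 22:00].
Intermediaries M with M after gamma: beta, delta, eta, theta.
Via beta — items with X meets beta: none.
Via delta — items with X meets delta: none.
Via eta — items with X meets eta: theta.
Via theta — items with X meets theta: none.
Union: theta.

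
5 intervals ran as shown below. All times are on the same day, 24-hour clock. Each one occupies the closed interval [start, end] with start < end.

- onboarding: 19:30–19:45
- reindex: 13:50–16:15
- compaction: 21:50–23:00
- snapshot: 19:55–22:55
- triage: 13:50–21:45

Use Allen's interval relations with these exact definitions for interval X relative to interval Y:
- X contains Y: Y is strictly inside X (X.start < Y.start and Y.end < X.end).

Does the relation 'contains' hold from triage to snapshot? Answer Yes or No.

No

triage = [13:50, 21:45], snapshot = [19:55, 22:55].
Actual relation of triage to snapshot: overlaps.
Asked whether 'contains' holds → No.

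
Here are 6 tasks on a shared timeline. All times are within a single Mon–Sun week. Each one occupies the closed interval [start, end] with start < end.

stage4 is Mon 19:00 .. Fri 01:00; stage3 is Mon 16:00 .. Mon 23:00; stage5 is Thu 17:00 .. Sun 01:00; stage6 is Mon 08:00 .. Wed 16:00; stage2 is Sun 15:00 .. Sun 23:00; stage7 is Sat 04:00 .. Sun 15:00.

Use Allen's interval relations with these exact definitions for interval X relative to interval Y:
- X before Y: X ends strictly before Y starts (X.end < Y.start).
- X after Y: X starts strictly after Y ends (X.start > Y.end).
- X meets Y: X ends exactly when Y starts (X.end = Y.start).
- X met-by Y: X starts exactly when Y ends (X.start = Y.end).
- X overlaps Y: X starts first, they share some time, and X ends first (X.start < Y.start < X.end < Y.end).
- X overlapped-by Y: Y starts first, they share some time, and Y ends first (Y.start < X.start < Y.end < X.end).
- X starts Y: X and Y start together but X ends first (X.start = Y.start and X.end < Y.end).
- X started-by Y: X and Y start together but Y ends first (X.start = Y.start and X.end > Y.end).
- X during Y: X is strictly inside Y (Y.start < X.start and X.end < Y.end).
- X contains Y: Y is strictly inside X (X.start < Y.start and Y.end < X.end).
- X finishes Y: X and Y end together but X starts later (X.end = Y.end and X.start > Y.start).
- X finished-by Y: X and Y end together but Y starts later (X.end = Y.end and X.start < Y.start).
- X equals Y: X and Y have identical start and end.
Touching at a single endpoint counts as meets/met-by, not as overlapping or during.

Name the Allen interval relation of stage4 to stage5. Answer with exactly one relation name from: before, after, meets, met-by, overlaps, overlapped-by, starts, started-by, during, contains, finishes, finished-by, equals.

overlaps

stage4 = [Mon 19:00, Fri 01:00]; stage5 = [Thu 17:00, Sun 01:00].
Compare endpoints: stage4.start < stage5.start, stage4.start < stage5.end, stage4.end > stage5.start, stage4.end < stage5.end.
That pattern is 'overlaps'.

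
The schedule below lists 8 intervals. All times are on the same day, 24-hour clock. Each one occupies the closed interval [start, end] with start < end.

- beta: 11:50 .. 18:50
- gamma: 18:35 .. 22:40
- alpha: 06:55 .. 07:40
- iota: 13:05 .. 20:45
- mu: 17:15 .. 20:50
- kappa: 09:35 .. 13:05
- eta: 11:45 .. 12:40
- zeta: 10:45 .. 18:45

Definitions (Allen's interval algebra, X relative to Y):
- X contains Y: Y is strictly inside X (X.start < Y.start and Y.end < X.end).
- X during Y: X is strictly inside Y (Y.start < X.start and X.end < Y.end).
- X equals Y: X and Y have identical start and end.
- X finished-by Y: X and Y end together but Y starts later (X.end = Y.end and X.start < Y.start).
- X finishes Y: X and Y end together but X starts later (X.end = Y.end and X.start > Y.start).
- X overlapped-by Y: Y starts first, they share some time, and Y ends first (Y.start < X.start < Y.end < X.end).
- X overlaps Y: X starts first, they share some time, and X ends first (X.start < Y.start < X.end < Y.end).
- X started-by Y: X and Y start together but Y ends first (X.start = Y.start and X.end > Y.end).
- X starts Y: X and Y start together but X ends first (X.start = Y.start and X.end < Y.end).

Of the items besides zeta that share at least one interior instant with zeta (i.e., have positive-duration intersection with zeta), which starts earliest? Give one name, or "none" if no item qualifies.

Target zeta = [10:45, 18:45].
alpha [06:55, 07:40] → before → excluded.
beta [11:50, 18:50] → overlapped-by → candidate.
eta [11:45, 12:40] → during → candidate.
gamma [18:35, 22:40] → overlapped-by → candidate.
iota [13:05, 20:45] → overlapped-by → candidate.
kappa [09:35, 13:05] → overlaps → candidate.
mu [17:15, 20:50] → overlapped-by → candidate.
Among candidates, earliest start is 09:35 → kappa.

kappa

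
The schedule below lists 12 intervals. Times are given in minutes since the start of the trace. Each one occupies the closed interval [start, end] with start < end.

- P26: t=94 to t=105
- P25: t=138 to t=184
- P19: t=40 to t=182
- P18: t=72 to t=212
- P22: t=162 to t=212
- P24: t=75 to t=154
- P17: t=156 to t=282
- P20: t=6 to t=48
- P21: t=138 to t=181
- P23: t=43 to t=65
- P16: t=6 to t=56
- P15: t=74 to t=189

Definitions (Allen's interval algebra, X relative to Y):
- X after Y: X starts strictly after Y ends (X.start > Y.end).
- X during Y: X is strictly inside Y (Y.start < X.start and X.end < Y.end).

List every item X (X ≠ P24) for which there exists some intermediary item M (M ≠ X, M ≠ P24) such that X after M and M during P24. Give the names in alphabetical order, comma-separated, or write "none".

Target P24 = [t=75, t=154].
Intermediaries M with M during P24: P26.
Via P26 — items with X after P26: P17, P21, P22, P25.
Union: P17, P21, P22, P25.

P17, P21, P22, P25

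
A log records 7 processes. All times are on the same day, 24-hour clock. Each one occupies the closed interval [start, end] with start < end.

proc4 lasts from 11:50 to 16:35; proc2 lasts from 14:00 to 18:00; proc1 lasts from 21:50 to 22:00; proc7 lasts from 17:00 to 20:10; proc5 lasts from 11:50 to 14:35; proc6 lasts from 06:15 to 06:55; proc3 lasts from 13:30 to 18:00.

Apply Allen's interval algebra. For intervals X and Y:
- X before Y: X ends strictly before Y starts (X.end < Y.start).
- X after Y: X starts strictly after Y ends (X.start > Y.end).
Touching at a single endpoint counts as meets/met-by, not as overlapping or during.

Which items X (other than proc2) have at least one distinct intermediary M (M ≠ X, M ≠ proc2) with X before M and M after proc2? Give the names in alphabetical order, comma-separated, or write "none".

Target proc2 = [14:00, 18:00].
Intermediaries M with M after proc2: proc1.
Via proc1 — items with X before proc1: proc3, proc4, proc5, proc6, proc7.
Union: proc3, proc4, proc5, proc6, proc7.

proc3, proc4, proc5, proc6, proc7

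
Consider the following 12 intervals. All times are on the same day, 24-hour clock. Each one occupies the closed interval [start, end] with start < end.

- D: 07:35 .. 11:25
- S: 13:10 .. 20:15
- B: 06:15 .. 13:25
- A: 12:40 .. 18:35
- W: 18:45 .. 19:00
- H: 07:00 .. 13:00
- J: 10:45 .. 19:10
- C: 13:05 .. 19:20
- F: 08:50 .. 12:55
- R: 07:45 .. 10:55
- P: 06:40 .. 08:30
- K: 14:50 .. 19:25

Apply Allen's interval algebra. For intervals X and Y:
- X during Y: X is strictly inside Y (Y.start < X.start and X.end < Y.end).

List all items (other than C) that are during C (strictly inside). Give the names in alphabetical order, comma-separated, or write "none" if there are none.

W

Target C = [13:05, 19:20].
A [12:40, 18:35] → overlaps → no.
B [06:15, 13:25] → overlaps → no.
D [07:35, 11:25] → before → no.
F [08:50, 12:55] → before → no.
H [07:00, 13:00] → before → no.
J [10:45, 19:10] → overlaps → no.
K [14:50, 19:25] → overlapped-by → no.
P [06:40, 08:30] → before → no.
R [07:45, 10:55] → before → no.
S [13:10, 20:15] → overlapped-by → no.
W [18:45, 19:00] → during → yes.
Result: W.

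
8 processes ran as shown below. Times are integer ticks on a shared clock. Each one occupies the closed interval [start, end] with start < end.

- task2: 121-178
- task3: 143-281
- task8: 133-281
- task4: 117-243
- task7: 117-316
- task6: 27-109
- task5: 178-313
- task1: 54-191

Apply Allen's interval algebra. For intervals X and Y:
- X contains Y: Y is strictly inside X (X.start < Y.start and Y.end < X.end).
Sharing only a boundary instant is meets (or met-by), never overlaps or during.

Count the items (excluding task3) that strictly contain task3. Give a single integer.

Target task3 = [143, 281].
task1 [54, 191] → overlaps → no.
task2 [121, 178] → overlaps → no.
task4 [117, 243] → overlaps → no.
task5 [178, 313] → overlapped-by → no.
task6 [27, 109] → before → no.
task7 [117, 316] → contains → counts.
task8 [133, 281] → finished-by → no.
Total: 1.

1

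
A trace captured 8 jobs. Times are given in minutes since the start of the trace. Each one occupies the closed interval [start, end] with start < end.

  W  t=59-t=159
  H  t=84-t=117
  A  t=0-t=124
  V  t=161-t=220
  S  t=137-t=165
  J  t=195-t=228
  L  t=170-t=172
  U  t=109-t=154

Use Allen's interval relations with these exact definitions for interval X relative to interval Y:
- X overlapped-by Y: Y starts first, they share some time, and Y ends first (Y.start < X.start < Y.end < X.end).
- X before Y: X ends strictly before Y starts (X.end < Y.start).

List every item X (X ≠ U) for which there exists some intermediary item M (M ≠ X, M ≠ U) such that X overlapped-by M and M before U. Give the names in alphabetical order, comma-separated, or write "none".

Target U = [t=109, t=154].
Intermediaries M with M before U: none.
Union: none.

none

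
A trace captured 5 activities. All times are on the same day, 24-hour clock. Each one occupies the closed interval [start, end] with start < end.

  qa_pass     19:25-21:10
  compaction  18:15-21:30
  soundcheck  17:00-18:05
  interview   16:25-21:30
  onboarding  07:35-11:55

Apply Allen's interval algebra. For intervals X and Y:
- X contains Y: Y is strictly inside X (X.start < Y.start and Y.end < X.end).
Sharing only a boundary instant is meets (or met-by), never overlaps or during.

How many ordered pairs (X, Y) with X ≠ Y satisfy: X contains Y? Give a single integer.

Checking all 20 ordered pairs for relation 'contains'; matching pairs in alphabetical order:
(compaction, qa_pass): compaction contains qa_pass ✓
(interview, qa_pass): interview contains qa_pass ✓
(interview, soundcheck): interview contains soundcheck ✓
Count: 3.

3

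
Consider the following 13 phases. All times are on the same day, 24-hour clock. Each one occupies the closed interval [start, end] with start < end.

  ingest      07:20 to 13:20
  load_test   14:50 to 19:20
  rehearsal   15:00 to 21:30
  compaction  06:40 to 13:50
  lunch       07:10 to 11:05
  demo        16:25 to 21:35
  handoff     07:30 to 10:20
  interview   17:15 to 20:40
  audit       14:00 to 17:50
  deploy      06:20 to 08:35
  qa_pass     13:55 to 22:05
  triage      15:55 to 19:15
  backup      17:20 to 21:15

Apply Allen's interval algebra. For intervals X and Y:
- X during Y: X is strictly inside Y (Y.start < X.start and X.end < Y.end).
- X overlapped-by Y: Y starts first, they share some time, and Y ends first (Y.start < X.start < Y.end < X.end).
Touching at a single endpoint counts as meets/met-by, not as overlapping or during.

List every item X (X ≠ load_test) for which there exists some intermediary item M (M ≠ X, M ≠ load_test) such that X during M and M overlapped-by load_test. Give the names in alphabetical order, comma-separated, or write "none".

backup, interview, triage

Target load_test = [14:50, 19:20].
Intermediaries M with M overlapped-by load_test: backup, demo, interview, rehearsal.
Via backup — items with X during backup: none.
Via demo — items with X during demo: backup, interview.
Via interview — items with X during interview: none.
Via rehearsal — items with X during rehearsal: backup, interview, triage.
Union: backup, interview, triage.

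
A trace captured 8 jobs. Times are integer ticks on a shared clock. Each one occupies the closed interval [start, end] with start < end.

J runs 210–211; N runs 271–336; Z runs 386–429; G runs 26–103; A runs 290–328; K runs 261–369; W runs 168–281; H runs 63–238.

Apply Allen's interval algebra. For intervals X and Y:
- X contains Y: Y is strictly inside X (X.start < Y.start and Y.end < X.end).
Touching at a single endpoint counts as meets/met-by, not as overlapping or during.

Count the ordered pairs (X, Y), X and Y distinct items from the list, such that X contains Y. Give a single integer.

Checking all 56 ordered pairs for relation 'contains'; matching pairs in alphabetical order:
(H, J): H contains J ✓
(K, A): K contains A ✓
(K, N): K contains N ✓
(N, A): N contains A ✓
(W, J): W contains J ✓
Count: 5.

5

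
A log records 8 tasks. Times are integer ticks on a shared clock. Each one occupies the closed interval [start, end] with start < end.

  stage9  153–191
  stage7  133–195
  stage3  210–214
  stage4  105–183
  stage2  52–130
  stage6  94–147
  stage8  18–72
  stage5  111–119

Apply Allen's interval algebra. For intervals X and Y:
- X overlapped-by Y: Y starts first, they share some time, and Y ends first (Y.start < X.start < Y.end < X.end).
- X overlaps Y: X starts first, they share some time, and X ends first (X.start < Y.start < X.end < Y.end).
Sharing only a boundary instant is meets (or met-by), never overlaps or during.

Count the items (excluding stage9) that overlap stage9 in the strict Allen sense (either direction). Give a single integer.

Target stage9 = [153, 191].
stage2 [52, 130] → before → no.
stage3 [210, 214] → after → no.
stage4 [105, 183] → overlaps → counts.
stage5 [111, 119] → before → no.
stage6 [94, 147] → before → no.
stage7 [133, 195] → contains → no.
stage8 [18, 72] → before → no.
Total: 1.

1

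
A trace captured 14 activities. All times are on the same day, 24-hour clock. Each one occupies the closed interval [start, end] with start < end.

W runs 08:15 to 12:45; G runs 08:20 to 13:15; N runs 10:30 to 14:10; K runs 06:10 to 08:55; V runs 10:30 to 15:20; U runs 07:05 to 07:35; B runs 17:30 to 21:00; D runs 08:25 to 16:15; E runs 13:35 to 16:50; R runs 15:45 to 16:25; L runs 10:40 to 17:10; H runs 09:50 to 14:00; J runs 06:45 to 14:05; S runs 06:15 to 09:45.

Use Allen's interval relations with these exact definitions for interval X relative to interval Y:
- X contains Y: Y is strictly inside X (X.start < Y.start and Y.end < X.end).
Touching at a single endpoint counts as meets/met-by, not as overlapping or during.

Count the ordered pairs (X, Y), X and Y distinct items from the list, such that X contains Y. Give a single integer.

12

Checking all 182 ordered pairs for relation 'contains'; matching pairs in alphabetical order:
(D, H): D contains H ✓
(D, N): D contains N ✓
(D, V): D contains V ✓
(E, R): E contains R ✓
(J, G): J contains G ✓
(J, H): J contains H ✓
(J, U): J contains U ✓
(J, W): J contains W ✓
(K, U): K contains U ✓
(L, E): L contains E ✓
(L, R): L contains R ✓
(S, U): S contains U ✓
Count: 12.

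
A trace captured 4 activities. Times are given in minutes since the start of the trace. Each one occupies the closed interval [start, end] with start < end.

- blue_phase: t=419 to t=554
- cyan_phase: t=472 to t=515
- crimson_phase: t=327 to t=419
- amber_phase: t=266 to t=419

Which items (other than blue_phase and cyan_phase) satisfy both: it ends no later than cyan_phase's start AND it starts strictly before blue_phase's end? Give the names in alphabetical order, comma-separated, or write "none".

amber_phase, crimson_phase

Conditions: its end is no later than cyan_phase's start (X.end <= t=472) AND its start is strictly before blue_phase's end (X.start < t=554).
amber_phase: end t=419 <= t=472? ✓; start t=266 < t=554? ✓ → yes.
crimson_phase: end t=419 <= t=472? ✓; start t=327 < t=554? ✓ → yes.
Result: amber_phase, crimson_phase.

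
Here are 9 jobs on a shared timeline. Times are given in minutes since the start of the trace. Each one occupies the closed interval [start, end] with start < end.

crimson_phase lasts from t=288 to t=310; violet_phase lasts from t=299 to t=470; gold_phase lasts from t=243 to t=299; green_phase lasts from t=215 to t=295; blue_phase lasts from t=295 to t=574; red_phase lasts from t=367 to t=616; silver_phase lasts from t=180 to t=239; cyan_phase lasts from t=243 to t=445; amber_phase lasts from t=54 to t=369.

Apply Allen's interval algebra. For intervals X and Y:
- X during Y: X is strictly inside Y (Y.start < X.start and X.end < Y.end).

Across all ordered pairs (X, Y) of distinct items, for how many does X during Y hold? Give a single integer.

Checking all 72 ordered pairs for relation 'during'; matching pairs in alphabetical order:
(crimson_phase, amber_phase): crimson_phase during amber_phase ✓
(crimson_phase, cyan_phase): crimson_phase during cyan_phase ✓
(gold_phase, amber_phase): gold_phase during amber_phase ✓
(green_phase, amber_phase): green_phase during amber_phase ✓
(silver_phase, amber_phase): silver_phase during amber_phase ✓
(violet_phase, blue_phase): violet_phase during blue_phase ✓
Count: 6.

6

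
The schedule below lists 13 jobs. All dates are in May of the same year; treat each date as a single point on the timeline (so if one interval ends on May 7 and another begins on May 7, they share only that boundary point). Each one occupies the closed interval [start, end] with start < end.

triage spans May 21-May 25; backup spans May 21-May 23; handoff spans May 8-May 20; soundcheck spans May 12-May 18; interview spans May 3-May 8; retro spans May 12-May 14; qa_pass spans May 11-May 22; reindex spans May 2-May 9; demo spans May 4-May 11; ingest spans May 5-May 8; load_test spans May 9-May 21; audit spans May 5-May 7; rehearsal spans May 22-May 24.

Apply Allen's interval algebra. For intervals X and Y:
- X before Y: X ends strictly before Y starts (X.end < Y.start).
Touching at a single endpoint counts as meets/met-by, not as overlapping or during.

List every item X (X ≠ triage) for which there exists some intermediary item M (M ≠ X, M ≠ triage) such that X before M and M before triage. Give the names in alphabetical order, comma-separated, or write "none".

Target triage = [May 21, May 25].
Intermediaries M with M before triage: audit, demo, handoff, ingest, interview, reindex, retro, soundcheck.
Via audit — items with X before audit: none.
Via demo — items with X before demo: none.
Via handoff — items with X before handoff: audit.
Via ingest — items with X before ingest: none.
Via interview — items with X before interview: none.
Via reindex — items with X before reindex: none.
Via retro — items with X before retro: audit, demo, ingest, interview, reindex.
Via soundcheck — items with X before soundcheck: audit, demo, ingest, interview, reindex.
Union: audit, demo, ingest, interview, reindex.

audit, demo, ingest, interview, reindex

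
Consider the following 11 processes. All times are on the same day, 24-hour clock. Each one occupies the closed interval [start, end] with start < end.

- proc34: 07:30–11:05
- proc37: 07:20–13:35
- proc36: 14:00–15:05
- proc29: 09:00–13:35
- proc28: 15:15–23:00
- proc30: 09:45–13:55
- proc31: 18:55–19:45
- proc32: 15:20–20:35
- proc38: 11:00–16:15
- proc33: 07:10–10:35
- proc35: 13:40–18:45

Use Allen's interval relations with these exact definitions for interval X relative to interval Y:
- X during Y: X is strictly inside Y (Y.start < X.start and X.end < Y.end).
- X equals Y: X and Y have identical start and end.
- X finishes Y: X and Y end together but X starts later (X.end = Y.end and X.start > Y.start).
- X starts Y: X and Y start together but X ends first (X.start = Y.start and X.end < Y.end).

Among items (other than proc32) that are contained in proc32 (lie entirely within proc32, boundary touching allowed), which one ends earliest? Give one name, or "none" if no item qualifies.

proc31

Target proc32 = [15:20, 20:35].
proc28 [15:15, 23:00] → contains → excluded.
proc29 [09:00, 13:35] → before → excluded.
proc30 [09:45, 13:55] → before → excluded.
proc31 [18:55, 19:45] → during → candidate.
proc33 [07:10, 10:35] → before → excluded.
proc34 [07:30, 11:05] → before → excluded.
proc35 [13:40, 18:45] → overlaps → excluded.
proc36 [14:00, 15:05] → before → excluded.
proc37 [07:20, 13:35] → before → excluded.
proc38 [11:00, 16:15] → overlaps → excluded.
Among candidates, earliest end is 19:45 → proc31.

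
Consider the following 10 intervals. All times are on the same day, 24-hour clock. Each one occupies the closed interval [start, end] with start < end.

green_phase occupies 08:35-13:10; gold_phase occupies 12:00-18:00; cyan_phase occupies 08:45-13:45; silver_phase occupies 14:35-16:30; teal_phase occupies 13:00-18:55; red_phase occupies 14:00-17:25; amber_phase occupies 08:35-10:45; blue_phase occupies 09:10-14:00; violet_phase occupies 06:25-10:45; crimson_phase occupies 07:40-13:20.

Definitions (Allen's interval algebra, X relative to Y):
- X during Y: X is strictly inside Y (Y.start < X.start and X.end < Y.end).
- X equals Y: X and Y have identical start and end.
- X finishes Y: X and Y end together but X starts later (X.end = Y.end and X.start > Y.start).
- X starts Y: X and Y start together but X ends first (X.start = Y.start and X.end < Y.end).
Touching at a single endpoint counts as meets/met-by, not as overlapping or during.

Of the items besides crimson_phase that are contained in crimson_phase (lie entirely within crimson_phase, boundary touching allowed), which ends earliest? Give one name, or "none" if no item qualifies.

Target crimson_phase = [07:40, 13:20].
amber_phase [08:35, 10:45] → during → candidate.
blue_phase [09:10, 14:00] → overlapped-by → excluded.
cyan_phase [08:45, 13:45] → overlapped-by → excluded.
gold_phase [12:00, 18:00] → overlapped-by → excluded.
green_phase [08:35, 13:10] → during → candidate.
red_phase [14:00, 17:25] → after → excluded.
silver_phase [14:35, 16:30] → after → excluded.
teal_phase [13:00, 18:55] → overlapped-by → excluded.
violet_phase [06:25, 10:45] → overlaps → excluded.
Among candidates, earliest end is 10:45 → amber_phase.

amber_phase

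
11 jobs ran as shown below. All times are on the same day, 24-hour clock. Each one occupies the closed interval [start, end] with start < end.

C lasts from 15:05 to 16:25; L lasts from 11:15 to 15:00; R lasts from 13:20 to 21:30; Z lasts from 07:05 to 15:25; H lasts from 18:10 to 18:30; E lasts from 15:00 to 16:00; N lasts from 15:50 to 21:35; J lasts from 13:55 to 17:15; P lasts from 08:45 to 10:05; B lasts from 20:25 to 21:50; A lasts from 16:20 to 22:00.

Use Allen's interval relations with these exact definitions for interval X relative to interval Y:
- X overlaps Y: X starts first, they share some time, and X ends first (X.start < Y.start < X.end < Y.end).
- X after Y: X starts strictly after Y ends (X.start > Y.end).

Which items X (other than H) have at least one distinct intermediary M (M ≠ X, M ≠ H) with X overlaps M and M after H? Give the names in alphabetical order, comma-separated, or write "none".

N, R

Target H = [18:10, 18:30].
Intermediaries M with M after H: B.
Via B — items with X overlaps B: N, R.
Union: N, R.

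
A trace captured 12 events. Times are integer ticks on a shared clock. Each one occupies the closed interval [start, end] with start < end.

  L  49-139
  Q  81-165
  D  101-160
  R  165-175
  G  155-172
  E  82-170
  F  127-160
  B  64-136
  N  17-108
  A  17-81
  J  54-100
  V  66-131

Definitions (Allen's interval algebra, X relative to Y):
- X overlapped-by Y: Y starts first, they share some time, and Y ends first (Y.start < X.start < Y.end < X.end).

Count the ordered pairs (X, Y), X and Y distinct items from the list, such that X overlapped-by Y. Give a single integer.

33

Checking all 132 ordered pairs for relation 'overlapped-by'; matching pairs in alphabetical order:
(B, A): B overlapped-by A ✓
(B, J): B overlapped-by J ✓
(B, N): B overlapped-by N ✓
(D, B): D overlapped-by B ✓
(D, L): D overlapped-by L ✓
(D, N): D overlapped-by N ✓
(D, V): D overlapped-by V ✓
(E, B): E overlapped-by B ✓
(E, J): E overlapped-by J ✓
(E, L): E overlapped-by L ✓
(E, N): E overlapped-by N ✓
(E, Q): E overlapped-by Q ✓
(E, V): E overlapped-by V ✓
(F, B): F overlapped-by B ✓
(F, L): F overlapped-by L ✓
(F, V): F overlapped-by V ✓
(G, D): G overlapped-by D ✓
(G, E): G overlapped-by E ✓
(G, F): G overlapped-by F ✓
(G, Q): G overlapped-by Q ✓
(J, A): J overlapped-by A ✓
(L, A): L overlapped-by A ✓
(L, N): L overlapped-by N ✓
(Q, B): Q overlapped-by B ✓
... plus 9 further pairs not listed.
Count: 33.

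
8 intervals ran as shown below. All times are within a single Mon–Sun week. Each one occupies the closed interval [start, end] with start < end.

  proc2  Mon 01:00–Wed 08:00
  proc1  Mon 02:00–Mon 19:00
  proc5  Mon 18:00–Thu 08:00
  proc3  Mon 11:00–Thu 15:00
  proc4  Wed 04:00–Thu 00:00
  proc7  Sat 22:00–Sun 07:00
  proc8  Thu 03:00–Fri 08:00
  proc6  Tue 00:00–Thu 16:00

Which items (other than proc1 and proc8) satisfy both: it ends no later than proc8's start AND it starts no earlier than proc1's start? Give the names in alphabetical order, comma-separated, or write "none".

proc4

Conditions: its end is no later than proc8's start (X.end <= Thu 03:00) AND its start is no earlier than proc1's start (X.start >= Mon 02:00).
proc2: end Wed 08:00 <= Thu 03:00? ✓; start Mon 01:00 >= Mon 02:00? ✗ → no.
proc3: end Thu 15:00 <= Thu 03:00? ✗; start Mon 11:00 >= Mon 02:00? ✓ → no.
proc4: end Thu 00:00 <= Thu 03:00? ✓; start Wed 04:00 >= Mon 02:00? ✓ → yes.
proc5: end Thu 08:00 <= Thu 03:00? ✗; start Mon 18:00 >= Mon 02:00? ✓ → no.
proc6: end Thu 16:00 <= Thu 03:00? ✗; start Tue 00:00 >= Mon 02:00? ✓ → no.
proc7: end Sun 07:00 <= Thu 03:00? ✗; start Sat 22:00 >= Mon 02:00? ✓ → no.
Result: proc4.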